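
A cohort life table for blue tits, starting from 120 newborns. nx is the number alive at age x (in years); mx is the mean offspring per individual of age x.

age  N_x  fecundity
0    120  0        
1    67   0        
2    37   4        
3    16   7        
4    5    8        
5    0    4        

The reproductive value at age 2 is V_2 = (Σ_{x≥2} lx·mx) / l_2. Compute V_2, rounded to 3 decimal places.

8.108

lx = nx/n0 = nx/120: 1, 0.55833…, 0.30833…, 0.13333…, 0.04167…, 0
lx·mx for x ≥ 2: 1.233333…, 0.933333…, 0.333333…, 0 → sum = 2.5…
V_2 = 2.5… / l_2 = 2.5… / 0.308333… = 8.108108… → 8.108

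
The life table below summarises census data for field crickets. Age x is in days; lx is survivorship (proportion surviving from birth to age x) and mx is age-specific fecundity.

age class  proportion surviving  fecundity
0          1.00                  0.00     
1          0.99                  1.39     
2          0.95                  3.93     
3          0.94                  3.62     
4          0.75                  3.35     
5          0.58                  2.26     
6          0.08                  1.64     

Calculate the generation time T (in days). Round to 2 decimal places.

2.92

lx·mx: 0, 1.3761, 3.7335, 3.4028, 2.5125, 1.3108, 0.1312 → R0 = 12.4669
x·lx·mx: 0, 1.3761, 7.467, 10.2084, 10.05, 6.554, 0.7872 → Σ = 36.4427
T = 36.4427 / 12.4669 = 2.923157… → 2.92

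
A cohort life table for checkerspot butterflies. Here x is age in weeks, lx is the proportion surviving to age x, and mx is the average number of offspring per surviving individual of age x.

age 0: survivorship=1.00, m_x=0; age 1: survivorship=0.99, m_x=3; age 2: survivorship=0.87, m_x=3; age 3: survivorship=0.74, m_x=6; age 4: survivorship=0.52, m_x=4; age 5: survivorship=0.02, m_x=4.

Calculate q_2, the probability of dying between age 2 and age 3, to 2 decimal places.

q_2 = (l_2 − l_3) / l_2 = (0.87 − 0.74) / 0.87
     = 0.13 / 0.87 = 0.149425… → 0.15

0.15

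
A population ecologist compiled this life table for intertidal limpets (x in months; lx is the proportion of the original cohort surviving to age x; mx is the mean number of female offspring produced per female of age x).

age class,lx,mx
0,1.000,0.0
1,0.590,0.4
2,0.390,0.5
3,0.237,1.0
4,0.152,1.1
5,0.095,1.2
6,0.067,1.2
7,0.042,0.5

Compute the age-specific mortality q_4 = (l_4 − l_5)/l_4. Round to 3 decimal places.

0.375

q_4 = (l_4 − l_5) / l_4 = (0.152 − 0.095) / 0.152
     = 0.057 / 0.152 = 0.375 → 0.375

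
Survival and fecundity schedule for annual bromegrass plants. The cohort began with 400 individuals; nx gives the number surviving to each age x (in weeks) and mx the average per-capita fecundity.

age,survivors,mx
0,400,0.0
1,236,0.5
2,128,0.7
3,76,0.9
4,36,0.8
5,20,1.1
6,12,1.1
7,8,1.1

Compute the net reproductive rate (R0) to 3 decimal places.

0.872

lx = nx/n0 = nx/400: 1, 0.59, 0.32, 0.19, 0.09, 0.05, 0.03, 0.02
lx·mx by age: 0, 0.295, 0.224, 0.171, 0.072, 0.055, 0.033, 0.022
R0 = Σ lx·mx = 0.872 → 0.872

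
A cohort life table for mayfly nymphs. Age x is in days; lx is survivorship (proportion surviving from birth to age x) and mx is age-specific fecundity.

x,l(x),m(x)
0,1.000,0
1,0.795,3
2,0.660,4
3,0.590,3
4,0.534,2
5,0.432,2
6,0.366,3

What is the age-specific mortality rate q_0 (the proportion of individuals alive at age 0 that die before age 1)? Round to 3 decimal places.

0.205

q_0 = (l_0 − l_1) / l_0 = (1 − 0.795) / 1
     = 0.205 / 1 = 0.205 → 0.205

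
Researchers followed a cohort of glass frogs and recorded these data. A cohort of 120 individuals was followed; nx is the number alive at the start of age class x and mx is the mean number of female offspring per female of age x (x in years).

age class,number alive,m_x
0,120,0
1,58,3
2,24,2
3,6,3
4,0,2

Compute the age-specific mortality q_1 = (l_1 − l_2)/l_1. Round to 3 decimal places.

0.586

lx = nx/n0 = nx/120: 1, 0.48333…, 0.2, 0.05, 0
q_1 = (l_1 − l_2) / l_1 = (0.483333… − 0.2) / 0.483333…
     = 0.283333… / 0.483333… = 0.586207… → 0.586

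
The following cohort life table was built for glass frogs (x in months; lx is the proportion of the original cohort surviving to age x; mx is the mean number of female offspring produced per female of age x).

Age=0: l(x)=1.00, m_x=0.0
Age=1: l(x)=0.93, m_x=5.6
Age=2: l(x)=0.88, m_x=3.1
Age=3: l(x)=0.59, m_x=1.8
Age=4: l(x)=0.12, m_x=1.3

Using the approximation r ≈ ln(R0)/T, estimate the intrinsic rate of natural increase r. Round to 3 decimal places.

R0 = Σ lx·mx = 0 + 5.208 + 2.728 + 1.062 + 0.156 = 9.154
Σ x·lx·mx = 14.474; T = 14.474/9.154 = 1.58117…
r ≈ ln(R0)/T = ln(9.154)/1.58117… = 1.40035… → 1.400

1.400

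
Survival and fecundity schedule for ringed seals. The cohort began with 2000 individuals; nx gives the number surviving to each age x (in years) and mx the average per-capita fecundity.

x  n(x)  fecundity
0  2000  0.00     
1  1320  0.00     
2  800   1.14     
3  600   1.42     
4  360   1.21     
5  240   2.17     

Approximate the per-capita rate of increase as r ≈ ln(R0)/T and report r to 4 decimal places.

lx = nx/n0 = nx/2000: 1, 0.66, 0.4, 0.3, 0.18, 0.12
R0 = Σ lx·mx = 0 + 0 + 0.456 + 0.426 + 0.2178 + 0.2604 = 1.3602
Σ x·lx·mx = 4.3632; T = 4.3632/1.3602 = 3.20776…
r ≈ ln(R0)/T = ln(1.3602)/3.20776… = 0.095902… → 0.0959

0.0959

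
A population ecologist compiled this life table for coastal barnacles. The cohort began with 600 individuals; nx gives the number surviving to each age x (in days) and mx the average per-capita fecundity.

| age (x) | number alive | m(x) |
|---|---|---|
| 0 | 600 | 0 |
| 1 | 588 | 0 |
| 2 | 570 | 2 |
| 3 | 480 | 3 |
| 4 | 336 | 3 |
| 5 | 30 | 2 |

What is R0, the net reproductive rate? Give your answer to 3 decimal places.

lx = nx/n0 = nx/600: 1, 0.98, 0.95, 0.8, 0.56, 0.05
lx·mx by age: 0, 0, 1.9, 2.4, 1.68, 0.1
R0 = Σ lx·mx = 6.08 → 6.080

6.080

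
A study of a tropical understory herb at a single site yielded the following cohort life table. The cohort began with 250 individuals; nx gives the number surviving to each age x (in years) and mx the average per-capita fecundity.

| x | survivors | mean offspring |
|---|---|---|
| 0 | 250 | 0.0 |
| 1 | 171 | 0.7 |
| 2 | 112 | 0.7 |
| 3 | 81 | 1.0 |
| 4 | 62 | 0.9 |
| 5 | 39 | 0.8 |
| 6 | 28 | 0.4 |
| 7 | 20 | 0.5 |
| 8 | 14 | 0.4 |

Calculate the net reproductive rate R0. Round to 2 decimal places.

lx = nx/n0 = nx/250: 1, 0.684, 0.448, 0.324, 0.248, 0.156, 0.112, 0.08, 0.056
lx·mx by age: 0, 0.4788, 0.3136, 0.324, 0.2232, 0.1248, 0.0448, 0.04, 0.0224
R0 = Σ lx·mx = 1.5716 → 1.57

1.57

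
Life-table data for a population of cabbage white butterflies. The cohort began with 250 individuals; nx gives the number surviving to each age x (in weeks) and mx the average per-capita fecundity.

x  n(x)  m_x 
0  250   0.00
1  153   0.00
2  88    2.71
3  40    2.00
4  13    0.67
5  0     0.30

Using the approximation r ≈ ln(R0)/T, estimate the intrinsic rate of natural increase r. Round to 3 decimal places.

0.117

lx = nx/n0 = nx/250: 1, 0.612, 0.352, 0.16, 0.052, 0
R0 = Σ lx·mx = 0 + 0 + 0.95392 + 0.32 + 0.03484 + 0 = 1.30876
Σ x·lx·mx = 3.0072; T = 3.0072/1.30876 = 2.29775…
r ≈ ln(R0)/T = ln(1.30876)/2.29775… = 0.11711… → 0.117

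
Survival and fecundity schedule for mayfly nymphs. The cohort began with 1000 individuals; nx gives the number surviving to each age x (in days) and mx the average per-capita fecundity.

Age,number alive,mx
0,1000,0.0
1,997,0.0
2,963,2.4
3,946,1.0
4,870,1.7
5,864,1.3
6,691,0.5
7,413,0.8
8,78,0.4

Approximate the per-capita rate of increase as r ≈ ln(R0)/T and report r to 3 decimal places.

lx = nx/n0 = nx/1000: 1, 0.997, 0.963, 0.946, 0.87, 0.864, 0.691, 0.413, 0.078
R0 = Σ lx·mx = 0 + 0 + 2.3112 + 0.946 + 1.479 + 1.1232 + 0.3455 + 0.3304 + 0.0312 = 6.5665
Σ x·lx·mx = 23.6278; T = 23.6278/6.5665 = 3.59823…
r ≈ ln(R0)/T = ln(6.5665)/3.59823… = 0.52303… → 0.523

0.523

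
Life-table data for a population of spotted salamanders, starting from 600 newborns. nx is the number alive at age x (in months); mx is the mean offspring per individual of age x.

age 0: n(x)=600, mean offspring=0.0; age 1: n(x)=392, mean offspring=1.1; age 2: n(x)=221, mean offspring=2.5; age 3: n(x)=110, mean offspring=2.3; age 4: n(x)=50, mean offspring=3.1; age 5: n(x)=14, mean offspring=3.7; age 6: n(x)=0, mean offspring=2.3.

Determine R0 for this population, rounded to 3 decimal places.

lx = nx/n0 = nx/600: 1, 0.65333…, 0.36833…, 0.18333…, 0.08333…, 0.02333…, 0
lx·mx by age: 0, 0.718667…, 0.920833…, 0.421667…, 0.258333…, 0.086333…, 0
R0 = Σ lx·mx = 2.405833… → 2.406

2.406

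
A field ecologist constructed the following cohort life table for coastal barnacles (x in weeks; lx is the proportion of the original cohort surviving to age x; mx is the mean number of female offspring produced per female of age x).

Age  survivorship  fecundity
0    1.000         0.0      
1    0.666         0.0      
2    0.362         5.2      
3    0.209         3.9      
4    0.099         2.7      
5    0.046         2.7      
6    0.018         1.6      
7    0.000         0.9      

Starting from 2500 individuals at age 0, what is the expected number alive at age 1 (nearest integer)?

1665

Expected survivors = N0 · l_1 = 2500 × 0.666 = 1665 → 1665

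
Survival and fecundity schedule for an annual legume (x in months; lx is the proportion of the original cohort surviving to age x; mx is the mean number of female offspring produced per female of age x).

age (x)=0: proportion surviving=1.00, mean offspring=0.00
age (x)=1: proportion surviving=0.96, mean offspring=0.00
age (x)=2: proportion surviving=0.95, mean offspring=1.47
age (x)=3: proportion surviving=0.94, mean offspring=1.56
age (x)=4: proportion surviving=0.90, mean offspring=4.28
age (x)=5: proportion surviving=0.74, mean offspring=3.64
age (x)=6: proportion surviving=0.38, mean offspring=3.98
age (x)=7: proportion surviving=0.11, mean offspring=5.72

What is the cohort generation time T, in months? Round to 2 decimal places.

lx·mx: 0, 0, 1.3965, 1.4664, 3.852, 2.6936, 1.5124, 0.6292 → R0 = 11.5501
x·lx·mx: 0, 0, 2.793, 4.3992, 15.408, 13.468, 9.0744, 4.4044 → Σ = 49.547
T = 49.547 / 11.5501 = 4.289746… → 4.29

4.29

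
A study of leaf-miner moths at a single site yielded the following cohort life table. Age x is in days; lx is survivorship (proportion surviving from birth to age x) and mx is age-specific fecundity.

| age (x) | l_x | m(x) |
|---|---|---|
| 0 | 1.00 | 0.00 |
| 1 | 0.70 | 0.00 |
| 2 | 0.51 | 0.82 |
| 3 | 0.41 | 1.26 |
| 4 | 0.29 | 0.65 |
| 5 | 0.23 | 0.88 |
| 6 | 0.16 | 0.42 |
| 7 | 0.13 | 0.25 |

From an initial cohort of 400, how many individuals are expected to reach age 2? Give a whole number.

204

Expected survivors = N0 · l_2 = 400 × 0.51 = 204 → 204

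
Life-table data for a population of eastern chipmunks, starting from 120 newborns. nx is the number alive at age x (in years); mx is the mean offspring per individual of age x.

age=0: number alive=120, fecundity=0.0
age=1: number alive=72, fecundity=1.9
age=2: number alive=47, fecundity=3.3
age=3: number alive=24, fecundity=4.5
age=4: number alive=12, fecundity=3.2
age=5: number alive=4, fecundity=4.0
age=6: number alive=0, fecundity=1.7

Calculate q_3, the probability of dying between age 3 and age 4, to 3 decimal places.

0.500

lx = nx/n0 = nx/120: 1, 0.6, 0.39167…, 0.2, 0.1, 0.03333…, 0
q_3 = (l_3 − l_4) / l_3 = (0.2 − 0.1) / 0.2
     = 0.1 / 0.2 = 0.5 → 0.500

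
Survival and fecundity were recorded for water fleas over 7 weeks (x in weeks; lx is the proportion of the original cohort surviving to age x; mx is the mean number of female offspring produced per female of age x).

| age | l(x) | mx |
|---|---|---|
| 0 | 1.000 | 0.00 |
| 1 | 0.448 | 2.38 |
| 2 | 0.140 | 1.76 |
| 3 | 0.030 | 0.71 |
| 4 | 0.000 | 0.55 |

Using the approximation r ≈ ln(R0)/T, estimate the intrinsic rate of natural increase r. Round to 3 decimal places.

R0 = Σ lx·mx = 0 + 1.06624 + 0.2464 + 0.0213 + 0 = 1.33394
Σ x·lx·mx = 1.62294; T = 1.62294/1.33394 = 1.21665…
r ≈ ln(R0)/T = ln(1.33394)/1.21665… = 0.23683… → 0.237

0.237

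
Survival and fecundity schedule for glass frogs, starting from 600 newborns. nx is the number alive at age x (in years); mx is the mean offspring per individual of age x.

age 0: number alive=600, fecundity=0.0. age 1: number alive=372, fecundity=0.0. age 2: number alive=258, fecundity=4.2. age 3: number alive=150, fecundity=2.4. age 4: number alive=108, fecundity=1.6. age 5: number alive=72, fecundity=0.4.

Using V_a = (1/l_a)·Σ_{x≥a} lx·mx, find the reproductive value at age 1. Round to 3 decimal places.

lx = nx/n0 = nx/600: 1, 0.62, 0.43, 0.25, 0.18, 0.12
lx·mx for x ≥ 1: 0, 1.806, 0.6, 0.288, 0.048 → sum = 2.742
V_1 = 2.742 / l_1 = 2.742 / 0.62 = 4.422581… → 4.423

4.423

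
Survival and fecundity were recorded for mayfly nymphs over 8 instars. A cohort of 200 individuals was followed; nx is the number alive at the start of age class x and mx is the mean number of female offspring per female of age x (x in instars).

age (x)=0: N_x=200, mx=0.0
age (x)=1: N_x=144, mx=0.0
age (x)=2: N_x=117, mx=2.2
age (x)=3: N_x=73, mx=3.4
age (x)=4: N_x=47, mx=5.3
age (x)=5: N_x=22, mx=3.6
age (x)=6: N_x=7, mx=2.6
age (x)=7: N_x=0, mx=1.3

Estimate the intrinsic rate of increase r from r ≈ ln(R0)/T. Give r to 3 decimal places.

0.447

lx = nx/n0 = nx/200: 1, 0.72, 0.585, 0.365, 0.235, 0.11, 0.035, 0
R0 = Σ lx·mx = 0 + 0 + 1.287 + 1.241 + 1.2455 + 0.396 + 0.091 + 0 = 4.2605
Σ x·lx·mx = 13.805; T = 13.805/4.2605 = 3.24023…
r ≈ ln(R0)/T = ln(4.2605)/3.24023… = 0.44731… → 0.447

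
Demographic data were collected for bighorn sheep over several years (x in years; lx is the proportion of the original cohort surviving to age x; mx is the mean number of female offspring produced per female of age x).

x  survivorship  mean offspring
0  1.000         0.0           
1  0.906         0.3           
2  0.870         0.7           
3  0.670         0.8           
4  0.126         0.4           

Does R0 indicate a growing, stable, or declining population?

growing

R0 = Σ lx·mx = 0 + 0.2718 + 0.609 + 0.536 + 0.0504 = 1.4672
R0 > 1, so the population is growing.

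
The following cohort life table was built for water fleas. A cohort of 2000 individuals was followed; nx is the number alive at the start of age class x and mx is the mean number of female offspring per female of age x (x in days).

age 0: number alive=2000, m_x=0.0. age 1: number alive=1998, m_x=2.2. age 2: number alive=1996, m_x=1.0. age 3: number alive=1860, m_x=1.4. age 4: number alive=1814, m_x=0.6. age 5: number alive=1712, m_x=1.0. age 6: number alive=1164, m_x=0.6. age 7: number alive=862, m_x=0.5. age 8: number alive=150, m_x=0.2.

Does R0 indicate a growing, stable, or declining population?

growing

lx = nx/n0 = nx/2000: 1, 0.999, 0.998, 0.93, 0.907, 0.856, 0.582, 0.431, 0.075
R0 = Σ lx·mx = 0 + 2.1978 + 0.998 + 1.302 + 0.5442 + 0.856 + 0.3492 + 0.2155 + 0.015 = 6.4777
R0 > 1, so the population is growing.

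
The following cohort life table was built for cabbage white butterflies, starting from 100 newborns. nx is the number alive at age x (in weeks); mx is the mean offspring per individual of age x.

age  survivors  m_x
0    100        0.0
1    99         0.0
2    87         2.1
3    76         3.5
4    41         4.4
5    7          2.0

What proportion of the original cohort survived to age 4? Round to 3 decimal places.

l_4 = n_4/n_0 = 41/100 = 0.41 → 0.410

0.410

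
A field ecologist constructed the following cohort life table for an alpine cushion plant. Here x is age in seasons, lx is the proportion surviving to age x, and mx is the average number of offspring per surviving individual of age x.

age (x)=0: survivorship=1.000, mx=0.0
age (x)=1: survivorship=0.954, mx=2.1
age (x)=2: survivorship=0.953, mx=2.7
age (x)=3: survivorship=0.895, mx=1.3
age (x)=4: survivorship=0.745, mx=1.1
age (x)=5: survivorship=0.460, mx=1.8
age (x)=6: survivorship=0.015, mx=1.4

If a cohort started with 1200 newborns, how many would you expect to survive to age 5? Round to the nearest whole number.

Expected survivors = N0 · l_5 = 1200 × 0.460 = 552 → 552

552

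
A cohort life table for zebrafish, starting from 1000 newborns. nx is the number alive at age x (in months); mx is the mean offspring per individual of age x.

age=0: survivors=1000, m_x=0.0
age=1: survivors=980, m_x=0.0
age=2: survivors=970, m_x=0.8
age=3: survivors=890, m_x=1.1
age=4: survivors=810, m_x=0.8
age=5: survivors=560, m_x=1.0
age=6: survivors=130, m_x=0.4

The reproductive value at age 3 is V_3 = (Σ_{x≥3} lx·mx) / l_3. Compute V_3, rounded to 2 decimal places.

2.52

lx = nx/n0 = nx/1000: 1, 0.98, 0.97, 0.89, 0.81, 0.56, 0.13
lx·mx for x ≥ 3: 0.979, 0.648, 0.56, 0.052 → sum = 2.239
V_3 = 2.239 / l_3 = 2.239 / 0.89 = 2.51573… → 2.52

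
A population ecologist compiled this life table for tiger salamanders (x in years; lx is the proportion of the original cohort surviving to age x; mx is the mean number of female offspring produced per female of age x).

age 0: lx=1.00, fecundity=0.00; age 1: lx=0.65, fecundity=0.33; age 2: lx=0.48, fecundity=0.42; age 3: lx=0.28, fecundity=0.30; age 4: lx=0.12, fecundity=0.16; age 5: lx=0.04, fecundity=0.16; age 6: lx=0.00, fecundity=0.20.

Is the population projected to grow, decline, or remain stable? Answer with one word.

R0 = Σ lx·mx = 0 + 0.2145 + 0.2016 + 0.084 + 0.0192 + 0.0064 + 0 = 0.5257
R0 < 1, so the population is declining.

declining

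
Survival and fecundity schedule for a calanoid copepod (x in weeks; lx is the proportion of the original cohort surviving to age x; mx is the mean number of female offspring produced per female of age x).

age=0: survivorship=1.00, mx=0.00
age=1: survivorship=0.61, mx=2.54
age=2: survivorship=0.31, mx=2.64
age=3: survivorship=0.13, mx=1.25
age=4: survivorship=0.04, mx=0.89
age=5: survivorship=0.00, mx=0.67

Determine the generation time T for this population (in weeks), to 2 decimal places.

1.49

lx·mx: 0, 1.5494, 0.8184, 0.1625, 0.0356, 0 → R0 = 2.5659
x·lx·mx: 0, 1.5494, 1.6368, 0.4875, 0.1424, 0 → Σ = 3.8161
T = 3.8161 / 2.5659 = 1.487236… → 1.49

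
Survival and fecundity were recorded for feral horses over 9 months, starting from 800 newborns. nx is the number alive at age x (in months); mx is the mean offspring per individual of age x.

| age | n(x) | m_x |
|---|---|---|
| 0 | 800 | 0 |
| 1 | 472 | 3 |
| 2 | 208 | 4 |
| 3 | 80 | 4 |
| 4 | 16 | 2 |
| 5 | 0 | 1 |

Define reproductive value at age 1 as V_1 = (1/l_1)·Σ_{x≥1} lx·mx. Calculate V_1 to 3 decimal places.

lx = nx/n0 = nx/800: 1, 0.59, 0.26, 0.1, 0.02, 0
lx·mx for x ≥ 1: 1.77, 1.04, 0.4, 0.04, 0 → sum = 3.25
V_1 = 3.25 / l_1 = 3.25 / 0.59 = 5.508475… → 5.508

5.508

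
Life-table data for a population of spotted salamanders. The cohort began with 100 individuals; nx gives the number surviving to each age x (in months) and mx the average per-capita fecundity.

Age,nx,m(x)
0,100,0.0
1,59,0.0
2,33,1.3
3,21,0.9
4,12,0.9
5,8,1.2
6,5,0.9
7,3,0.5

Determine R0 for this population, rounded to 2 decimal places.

lx = nx/n0 = nx/100: 1, 0.59, 0.33, 0.21, 0.12, 0.08, 0.05, 0.03
lx·mx by age: 0, 0, 0.429, 0.189, 0.108, 0.096, 0.045, 0.015
R0 = Σ lx·mx = 0.882 → 0.88

0.88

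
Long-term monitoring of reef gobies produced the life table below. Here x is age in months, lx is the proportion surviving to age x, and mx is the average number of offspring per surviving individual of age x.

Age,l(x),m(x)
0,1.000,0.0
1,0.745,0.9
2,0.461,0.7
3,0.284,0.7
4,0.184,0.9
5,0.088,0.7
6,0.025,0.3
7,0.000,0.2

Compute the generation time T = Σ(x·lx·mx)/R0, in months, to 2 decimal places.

2.05

lx·mx: 0, 0.6705, 0.3227, 0.1988, 0.1656, 0.0616, 0.0075, 0 → R0 = 1.4267
x·lx·mx: 0, 0.6705, 0.6454, 0.5964, 0.6624, 0.308, 0.045, 0 → Σ = 2.9277
T = 2.9277 / 1.4267 = 2.052078… → 2.05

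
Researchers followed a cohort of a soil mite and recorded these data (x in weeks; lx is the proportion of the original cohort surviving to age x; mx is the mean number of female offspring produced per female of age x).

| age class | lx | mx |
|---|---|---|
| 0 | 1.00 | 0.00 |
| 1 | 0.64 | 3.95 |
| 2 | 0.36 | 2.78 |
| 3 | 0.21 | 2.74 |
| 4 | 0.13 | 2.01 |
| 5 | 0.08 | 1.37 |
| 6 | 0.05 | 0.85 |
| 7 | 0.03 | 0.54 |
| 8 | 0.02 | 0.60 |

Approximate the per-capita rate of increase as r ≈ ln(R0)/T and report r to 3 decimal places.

0.828

R0 = Σ lx·mx = 0 + 2.528 + 1.0008 + 0.5754 + 0.2613 + 0.1096 + 0.0425 + 0.0162 + 0.012 = 4.5458
Σ x·lx·mx = 8.3134; T = 8.3134/4.5458 = 1.82881…
r ≈ ln(R0)/T = ln(4.5458)/1.82881… = 0.82797… → 0.828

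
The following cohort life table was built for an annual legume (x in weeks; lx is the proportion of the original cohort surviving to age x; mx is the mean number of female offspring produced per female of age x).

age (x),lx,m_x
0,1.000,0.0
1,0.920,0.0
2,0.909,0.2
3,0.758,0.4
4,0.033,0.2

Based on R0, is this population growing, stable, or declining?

declining

R0 = Σ lx·mx = 0 + 0 + 0.1818 + 0.3032 + 0.0066 = 0.4916
R0 < 1, so the population is declining.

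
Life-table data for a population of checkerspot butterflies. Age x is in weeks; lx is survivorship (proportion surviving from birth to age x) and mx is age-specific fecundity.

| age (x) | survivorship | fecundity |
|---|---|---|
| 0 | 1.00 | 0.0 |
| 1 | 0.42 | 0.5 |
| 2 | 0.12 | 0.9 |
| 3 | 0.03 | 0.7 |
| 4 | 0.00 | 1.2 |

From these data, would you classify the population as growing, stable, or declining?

declining

R0 = Σ lx·mx = 0 + 0.21 + 0.108 + 0.021 + 0 = 0.339
R0 < 1, so the population is declining.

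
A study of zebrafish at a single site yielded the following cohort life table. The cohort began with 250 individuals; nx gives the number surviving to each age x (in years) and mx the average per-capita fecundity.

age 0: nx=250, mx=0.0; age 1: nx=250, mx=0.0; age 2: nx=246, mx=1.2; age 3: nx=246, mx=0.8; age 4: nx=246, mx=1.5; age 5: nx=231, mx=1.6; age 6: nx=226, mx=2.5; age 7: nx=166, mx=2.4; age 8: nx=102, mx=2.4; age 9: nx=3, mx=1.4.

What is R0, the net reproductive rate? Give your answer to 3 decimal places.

lx = nx/n0 = nx/250: 1, 1, 0.984, 0.984, 0.984, 0.924, 0.904, 0.664, 0.408, 0.012
lx·mx by age: 0, 0, 1.1808, 0.7872, 1.476, 1.4784, 2.26, 1.5936, 0.9792, 0.0168
R0 = Σ lx·mx = 9.772 → 9.772

9.772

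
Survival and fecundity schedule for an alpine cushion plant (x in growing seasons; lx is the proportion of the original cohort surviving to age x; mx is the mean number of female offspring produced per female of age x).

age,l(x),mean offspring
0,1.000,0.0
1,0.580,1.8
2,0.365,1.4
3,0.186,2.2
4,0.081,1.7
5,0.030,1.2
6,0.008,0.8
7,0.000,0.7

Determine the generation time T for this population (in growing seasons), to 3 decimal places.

lx·mx: 0, 1.044, 0.511, 0.4092, 0.1377, 0.036, 0.0064, 0 → R0 = 2.1443
x·lx·mx: 0, 1.044, 1.022, 1.2276, 0.5508, 0.18, 0.0384, 0 → Σ = 4.0628
T = 4.0628 / 2.1443 = 1.894698… → 1.895

1.895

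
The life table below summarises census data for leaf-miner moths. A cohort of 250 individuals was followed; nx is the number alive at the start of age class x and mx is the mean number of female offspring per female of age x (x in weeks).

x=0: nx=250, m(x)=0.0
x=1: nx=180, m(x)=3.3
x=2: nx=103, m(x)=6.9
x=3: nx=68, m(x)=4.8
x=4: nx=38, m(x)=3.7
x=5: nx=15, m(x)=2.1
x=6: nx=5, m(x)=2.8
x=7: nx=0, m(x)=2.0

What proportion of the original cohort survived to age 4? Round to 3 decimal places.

l_4 = n_4/n_0 = 38/250 = 0.152 → 0.152

0.152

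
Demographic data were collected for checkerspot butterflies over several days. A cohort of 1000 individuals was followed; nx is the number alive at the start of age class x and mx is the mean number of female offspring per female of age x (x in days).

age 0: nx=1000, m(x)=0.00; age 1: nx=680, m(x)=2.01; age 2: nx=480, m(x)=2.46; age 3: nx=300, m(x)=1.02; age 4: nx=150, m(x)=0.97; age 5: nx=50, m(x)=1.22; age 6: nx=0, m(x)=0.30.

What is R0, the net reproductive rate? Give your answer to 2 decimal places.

3.06

lx = nx/n0 = nx/1000: 1, 0.68, 0.48, 0.3, 0.15, 0.05, 0
lx·mx by age: 0, 1.3668, 1.1808, 0.306, 0.1455, 0.061, 0
R0 = Σ lx·mx = 3.0601 → 3.06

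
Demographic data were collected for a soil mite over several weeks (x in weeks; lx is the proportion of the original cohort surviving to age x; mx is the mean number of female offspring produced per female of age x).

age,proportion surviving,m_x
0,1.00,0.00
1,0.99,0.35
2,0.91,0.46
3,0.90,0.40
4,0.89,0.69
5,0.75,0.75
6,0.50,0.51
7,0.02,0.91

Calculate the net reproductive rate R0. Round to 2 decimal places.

2.57

lx·mx by age: 0, 0.3465, 0.4186, 0.36, 0.6141, 0.5625, 0.255, 0.0182
R0 = Σ lx·mx = 2.5749 → 2.57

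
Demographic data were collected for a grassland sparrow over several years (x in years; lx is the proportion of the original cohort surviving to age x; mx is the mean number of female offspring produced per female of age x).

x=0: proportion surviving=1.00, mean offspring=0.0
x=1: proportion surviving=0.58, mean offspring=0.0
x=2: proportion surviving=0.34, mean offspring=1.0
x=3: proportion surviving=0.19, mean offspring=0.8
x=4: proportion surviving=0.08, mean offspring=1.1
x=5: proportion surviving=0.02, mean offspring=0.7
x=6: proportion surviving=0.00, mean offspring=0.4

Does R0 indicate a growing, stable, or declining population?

declining

R0 = Σ lx·mx = 0 + 0 + 0.34 + 0.152 + 0.088 + 0.014 + 0 = 0.594
R0 < 1, so the population is declining.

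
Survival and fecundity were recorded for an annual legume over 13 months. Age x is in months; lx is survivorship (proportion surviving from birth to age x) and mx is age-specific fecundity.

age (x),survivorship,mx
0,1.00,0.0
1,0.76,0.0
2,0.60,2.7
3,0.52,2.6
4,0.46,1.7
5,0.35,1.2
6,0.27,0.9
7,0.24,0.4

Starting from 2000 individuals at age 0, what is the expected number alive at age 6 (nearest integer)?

Expected survivors = N0 · l_6 = 2000 × 0.27 = 540 → 540

540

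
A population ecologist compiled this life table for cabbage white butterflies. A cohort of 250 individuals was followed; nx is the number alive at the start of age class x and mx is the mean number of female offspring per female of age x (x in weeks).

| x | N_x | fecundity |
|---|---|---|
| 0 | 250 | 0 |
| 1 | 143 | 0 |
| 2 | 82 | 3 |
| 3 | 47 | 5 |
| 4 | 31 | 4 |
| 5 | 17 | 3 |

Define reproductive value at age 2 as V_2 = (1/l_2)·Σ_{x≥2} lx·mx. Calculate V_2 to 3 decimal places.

8.000

lx = nx/n0 = nx/250: 1, 0.572, 0.328, 0.188, 0.124, 0.068
lx·mx for x ≥ 2: 0.984, 0.94, 0.496, 0.204 → sum = 2.624
V_2 = 2.624 / l_2 = 2.624 / 0.328 = 8 → 8.000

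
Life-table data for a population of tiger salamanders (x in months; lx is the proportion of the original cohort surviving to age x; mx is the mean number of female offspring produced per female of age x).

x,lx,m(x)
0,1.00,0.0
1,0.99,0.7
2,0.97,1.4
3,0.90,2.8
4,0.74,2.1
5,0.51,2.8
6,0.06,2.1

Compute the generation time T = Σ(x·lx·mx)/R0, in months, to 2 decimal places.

lx·mx: 0, 0.693, 1.358, 2.52, 1.554, 1.428, 0.126 → R0 = 7.679
x·lx·mx: 0, 0.693, 2.716, 7.56, 6.216, 7.14, 0.756 → Σ = 25.081
T = 25.081 / 7.679 = 3.26618… → 3.27

3.27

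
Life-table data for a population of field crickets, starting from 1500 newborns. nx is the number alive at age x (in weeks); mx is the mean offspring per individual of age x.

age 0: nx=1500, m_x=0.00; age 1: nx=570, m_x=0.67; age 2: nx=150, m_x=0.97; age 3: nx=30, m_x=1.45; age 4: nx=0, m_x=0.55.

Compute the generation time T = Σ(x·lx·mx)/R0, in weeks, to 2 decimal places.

1.41

lx = nx/n0 = nx/1500: 1, 0.38, 0.1, 0.02, 0
lx·mx: 0, 0.2546, 0.097, 0.029, 0 → R0 = 0.3806
x·lx·mx: 0, 0.2546, 0.194, 0.087, 0 → Σ = 0.5356
T = 0.5356 / 0.3806 = 1.407252… → 1.41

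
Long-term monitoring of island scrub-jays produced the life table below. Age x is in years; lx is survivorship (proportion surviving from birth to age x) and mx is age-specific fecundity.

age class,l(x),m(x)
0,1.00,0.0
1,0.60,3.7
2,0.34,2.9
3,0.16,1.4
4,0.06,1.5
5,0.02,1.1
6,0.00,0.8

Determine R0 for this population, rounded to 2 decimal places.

lx·mx by age: 0, 2.22, 0.986, 0.224, 0.09, 0.022, 0
R0 = Σ lx·mx = 3.542 → 3.54

3.54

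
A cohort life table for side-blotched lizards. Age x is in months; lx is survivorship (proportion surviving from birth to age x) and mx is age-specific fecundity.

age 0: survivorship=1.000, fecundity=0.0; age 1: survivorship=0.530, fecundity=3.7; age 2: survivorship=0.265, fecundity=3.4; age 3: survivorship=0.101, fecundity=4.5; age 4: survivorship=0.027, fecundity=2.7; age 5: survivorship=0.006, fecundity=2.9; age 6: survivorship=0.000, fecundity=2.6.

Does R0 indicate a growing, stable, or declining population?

growing

R0 = Σ lx·mx = 0 + 1.961 + 0.901 + 0.4545 + 0.0729 + 0.0174 + 0 = 3.4068
R0 > 1, so the population is growing.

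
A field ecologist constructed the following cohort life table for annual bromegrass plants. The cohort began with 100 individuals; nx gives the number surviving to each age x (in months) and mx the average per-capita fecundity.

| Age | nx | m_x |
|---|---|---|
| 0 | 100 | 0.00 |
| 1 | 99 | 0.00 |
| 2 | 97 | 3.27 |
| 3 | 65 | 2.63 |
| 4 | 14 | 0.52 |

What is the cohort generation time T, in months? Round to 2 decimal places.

2.37

lx = nx/n0 = nx/100: 1, 0.99, 0.97, 0.65, 0.14
lx·mx: 0, 0, 3.1719, 1.7095, 0.0728 → R0 = 4.9542
x·lx·mx: 0, 0, 6.3438, 5.1285, 0.2912 → Σ = 11.7635
T = 11.7635 / 4.9542 = 2.37445… → 2.37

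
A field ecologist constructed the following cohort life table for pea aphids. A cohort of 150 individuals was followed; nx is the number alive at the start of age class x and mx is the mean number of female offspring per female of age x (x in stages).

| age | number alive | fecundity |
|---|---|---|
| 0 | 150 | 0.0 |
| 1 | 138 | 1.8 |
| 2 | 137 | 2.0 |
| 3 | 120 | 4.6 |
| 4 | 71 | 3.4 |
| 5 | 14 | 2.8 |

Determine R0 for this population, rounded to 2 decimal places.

lx = nx/n0 = nx/150: 1, 0.92, 0.91333…, 0.8, 0.47333…, 0.09333…
lx·mx by age: 0, 1.656, 1.826667…, 3.68, 1.609333…, 0.261333…
R0 = Σ lx·mx = 9.033333… → 9.03

9.03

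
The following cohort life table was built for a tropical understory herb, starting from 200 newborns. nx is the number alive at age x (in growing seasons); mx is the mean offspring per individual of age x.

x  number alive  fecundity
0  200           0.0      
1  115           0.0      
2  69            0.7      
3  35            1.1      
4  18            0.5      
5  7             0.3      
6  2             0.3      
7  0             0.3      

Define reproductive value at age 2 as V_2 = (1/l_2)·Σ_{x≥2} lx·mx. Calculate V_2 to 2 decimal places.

lx = nx/n0 = nx/200: 1, 0.575, 0.345, 0.175, 0.09, 0.035, 0.01, 0
lx·mx for x ≥ 2: 0.2415, 0.1925, 0.045, 0.0105, 0.003, 0 → sum = 0.4925
V_2 = 0.4925 / l_2 = 0.4925 / 0.345 = 1.427536… → 1.43

1.43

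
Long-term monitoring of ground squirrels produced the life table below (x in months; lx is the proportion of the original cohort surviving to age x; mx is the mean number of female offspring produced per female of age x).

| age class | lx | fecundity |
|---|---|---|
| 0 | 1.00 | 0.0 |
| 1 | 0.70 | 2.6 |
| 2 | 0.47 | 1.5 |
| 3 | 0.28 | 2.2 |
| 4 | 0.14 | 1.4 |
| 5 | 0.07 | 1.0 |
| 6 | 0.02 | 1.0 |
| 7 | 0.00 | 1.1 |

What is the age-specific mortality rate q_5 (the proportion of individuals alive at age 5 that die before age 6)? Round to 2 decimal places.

0.71

q_5 = (l_5 − l_6) / l_5 = (0.07 − 0.02) / 0.07
     = 0.05 / 0.07 = 0.714286… → 0.71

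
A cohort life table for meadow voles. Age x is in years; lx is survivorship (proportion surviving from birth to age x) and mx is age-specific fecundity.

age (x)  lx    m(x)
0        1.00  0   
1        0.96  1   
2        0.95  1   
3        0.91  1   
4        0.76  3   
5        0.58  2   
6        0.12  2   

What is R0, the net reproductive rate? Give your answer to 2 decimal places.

6.50

lx·mx by age: 0, 0.96, 0.95, 0.91, 2.28, 1.16, 0.24
R0 = Σ lx·mx = 6.5 → 6.50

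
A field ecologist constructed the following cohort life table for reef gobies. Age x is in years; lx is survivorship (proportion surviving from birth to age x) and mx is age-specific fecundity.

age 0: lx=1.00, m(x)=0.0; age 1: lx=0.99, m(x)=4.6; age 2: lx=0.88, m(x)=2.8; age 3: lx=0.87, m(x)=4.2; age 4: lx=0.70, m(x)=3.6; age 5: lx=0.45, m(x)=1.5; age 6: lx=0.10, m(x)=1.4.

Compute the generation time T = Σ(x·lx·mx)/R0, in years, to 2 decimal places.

2.48

lx·mx: 0, 4.554, 2.464, 3.654, 2.52, 0.675, 0.14 → R0 = 14.007
x·lx·mx: 0, 4.554, 4.928, 10.962, 10.08, 3.375, 0.84 → Σ = 34.739
T = 34.739 / 14.007 = 2.480117… → 2.48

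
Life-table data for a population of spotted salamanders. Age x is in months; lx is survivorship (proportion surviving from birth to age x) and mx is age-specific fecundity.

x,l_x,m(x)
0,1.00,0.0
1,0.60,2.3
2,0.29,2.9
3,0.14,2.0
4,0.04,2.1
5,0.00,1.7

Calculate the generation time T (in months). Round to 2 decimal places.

lx·mx: 0, 1.38, 0.841, 0.28, 0.084, 0 → R0 = 2.585
x·lx·mx: 0, 1.38, 1.682, 0.84, 0.336, 0 → Σ = 4.238
T = 4.238 / 2.585 = 1.639458… → 1.64

1.64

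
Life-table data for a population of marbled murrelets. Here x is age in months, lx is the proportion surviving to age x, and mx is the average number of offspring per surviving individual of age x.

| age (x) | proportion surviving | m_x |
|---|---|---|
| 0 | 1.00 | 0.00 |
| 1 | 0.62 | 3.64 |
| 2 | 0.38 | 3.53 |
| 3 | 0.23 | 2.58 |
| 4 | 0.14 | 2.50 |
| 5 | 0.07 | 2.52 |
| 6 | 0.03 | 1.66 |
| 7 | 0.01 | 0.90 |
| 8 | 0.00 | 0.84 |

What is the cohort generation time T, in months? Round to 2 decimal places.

1.96

lx·mx: 0, 2.2568, 1.3414, 0.5934, 0.35, 0.1764, 0.0498, 0.009, 0 → R0 = 4.7768
x·lx·mx: 0, 2.2568, 2.6828, 1.7802, 1.4, 0.882, 0.2988, 0.063, 0 → Σ = 9.3636
T = 9.3636 / 4.7768 = 1.960224… → 1.96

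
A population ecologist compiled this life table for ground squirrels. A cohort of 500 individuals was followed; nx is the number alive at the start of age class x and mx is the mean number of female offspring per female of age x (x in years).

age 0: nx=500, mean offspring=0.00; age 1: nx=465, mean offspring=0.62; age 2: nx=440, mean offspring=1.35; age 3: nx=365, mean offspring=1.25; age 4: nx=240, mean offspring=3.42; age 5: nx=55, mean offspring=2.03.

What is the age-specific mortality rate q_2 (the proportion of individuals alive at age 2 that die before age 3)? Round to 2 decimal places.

0.17

lx = nx/n0 = nx/500: 1, 0.93, 0.88, 0.73, 0.48, 0.11
q_2 = (l_2 − l_3) / l_2 = (0.88 − 0.73) / 0.88
     = 0.15 / 0.88 = 0.170455… → 0.17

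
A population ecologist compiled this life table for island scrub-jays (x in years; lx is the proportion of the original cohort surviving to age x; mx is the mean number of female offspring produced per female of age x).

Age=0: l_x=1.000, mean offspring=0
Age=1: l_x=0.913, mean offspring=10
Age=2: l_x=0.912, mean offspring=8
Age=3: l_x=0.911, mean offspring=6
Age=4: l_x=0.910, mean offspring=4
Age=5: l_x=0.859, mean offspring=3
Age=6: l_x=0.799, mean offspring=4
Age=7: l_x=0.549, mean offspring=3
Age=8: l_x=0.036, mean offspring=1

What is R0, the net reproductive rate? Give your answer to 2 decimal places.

lx·mx by age: 0, 9.13, 7.296, 5.466, 3.64, 2.577, 3.196, 1.647, 0.036
R0 = Σ lx·mx = 32.988 → 32.99

32.99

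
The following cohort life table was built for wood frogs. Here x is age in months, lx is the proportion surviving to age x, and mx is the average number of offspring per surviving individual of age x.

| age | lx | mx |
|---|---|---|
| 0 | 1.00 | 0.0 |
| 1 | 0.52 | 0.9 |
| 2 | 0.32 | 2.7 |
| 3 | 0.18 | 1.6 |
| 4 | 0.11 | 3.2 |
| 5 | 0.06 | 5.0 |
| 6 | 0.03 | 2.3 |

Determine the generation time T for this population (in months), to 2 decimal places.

lx·mx: 0, 0.468, 0.864, 0.288, 0.352, 0.3, 0.069 → R0 = 2.341
x·lx·mx: 0, 0.468, 1.728, 0.864, 1.408, 1.5, 0.414 → Σ = 6.382
T = 6.382 / 2.341 = 2.726185… → 2.73

2.73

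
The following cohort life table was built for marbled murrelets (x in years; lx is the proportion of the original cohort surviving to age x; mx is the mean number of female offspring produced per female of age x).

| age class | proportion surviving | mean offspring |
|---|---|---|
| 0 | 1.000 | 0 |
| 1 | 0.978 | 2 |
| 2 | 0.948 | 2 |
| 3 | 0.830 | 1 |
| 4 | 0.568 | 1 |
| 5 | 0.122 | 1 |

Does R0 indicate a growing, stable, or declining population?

R0 = Σ lx·mx = 0 + 1.956 + 1.896 + 0.83 + 0.568 + 0.122 = 5.372
R0 > 1, so the population is growing.

growing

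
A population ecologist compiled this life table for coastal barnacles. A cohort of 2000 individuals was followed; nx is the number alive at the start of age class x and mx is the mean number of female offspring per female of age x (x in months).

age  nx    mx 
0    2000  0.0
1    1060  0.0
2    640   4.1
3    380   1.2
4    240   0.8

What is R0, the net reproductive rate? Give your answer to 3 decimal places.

lx = nx/n0 = nx/2000: 1, 0.53, 0.32, 0.19, 0.12
lx·mx by age: 0, 0, 1.312, 0.228, 0.096
R0 = Σ lx·mx = 1.636 → 1.636

1.636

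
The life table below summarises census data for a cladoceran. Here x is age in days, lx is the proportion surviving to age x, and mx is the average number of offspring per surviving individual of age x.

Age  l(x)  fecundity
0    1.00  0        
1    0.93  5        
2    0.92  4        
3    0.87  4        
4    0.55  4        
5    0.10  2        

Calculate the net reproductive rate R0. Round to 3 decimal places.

14.210

lx·mx by age: 0, 4.65, 3.68, 3.48, 2.2, 0.2
R0 = Σ lx·mx = 14.21 → 14.210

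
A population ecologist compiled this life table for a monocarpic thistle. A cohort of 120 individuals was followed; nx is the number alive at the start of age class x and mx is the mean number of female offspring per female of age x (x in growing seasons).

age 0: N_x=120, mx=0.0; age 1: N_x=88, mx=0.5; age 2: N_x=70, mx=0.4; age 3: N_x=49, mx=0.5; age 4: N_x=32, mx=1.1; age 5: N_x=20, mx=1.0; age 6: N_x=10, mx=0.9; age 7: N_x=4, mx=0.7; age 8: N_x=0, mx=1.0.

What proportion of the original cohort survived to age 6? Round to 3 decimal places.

l_6 = n_6/n_0 = 10/120 = 0.083333… → 0.083

0.083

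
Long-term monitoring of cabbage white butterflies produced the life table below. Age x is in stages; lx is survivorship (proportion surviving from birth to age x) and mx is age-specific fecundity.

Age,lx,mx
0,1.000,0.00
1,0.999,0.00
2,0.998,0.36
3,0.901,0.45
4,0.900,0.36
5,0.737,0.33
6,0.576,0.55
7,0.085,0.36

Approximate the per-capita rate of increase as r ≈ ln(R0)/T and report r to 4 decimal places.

0.1327

R0 = Σ lx·mx = 0 + 0 + 0.35928 + 0.40545 + 0.324 + 0.24321 + 0.3168 + 0.0306 = 1.67934
Σ x·lx·mx = 6.56196; T = 6.56196/1.67934 = 3.90746…
r ≈ ln(R0)/T = ln(1.67934)/3.90746… = 0.132669… → 0.1327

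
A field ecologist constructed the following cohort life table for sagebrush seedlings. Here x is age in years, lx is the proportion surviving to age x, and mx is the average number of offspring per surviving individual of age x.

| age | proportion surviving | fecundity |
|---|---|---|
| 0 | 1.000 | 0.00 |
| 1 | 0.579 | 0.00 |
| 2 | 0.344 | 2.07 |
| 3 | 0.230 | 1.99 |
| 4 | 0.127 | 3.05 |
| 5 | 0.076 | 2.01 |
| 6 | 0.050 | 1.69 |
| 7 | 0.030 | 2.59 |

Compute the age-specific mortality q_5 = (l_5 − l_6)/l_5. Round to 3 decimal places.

0.342

q_5 = (l_5 − l_6) / l_5 = (0.076 − 0.05) / 0.076
     = 0.026 / 0.076 = 0.342105… → 0.342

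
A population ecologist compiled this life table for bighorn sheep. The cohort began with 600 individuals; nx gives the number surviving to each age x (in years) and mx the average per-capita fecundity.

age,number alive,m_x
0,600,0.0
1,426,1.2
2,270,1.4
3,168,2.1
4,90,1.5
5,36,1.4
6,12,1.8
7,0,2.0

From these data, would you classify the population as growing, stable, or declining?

growing

lx = nx/n0 = nx/600: 1, 0.71, 0.45, 0.28, 0.15, 0.06, 0.02, 0
R0 = Σ lx·mx = 0 + 0.852 + 0.63 + 0.588 + 0.225 + 0.084 + 0.036 + 0 = 2.415
R0 > 1, so the population is growing.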